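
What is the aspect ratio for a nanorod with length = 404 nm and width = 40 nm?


Aspect ratio AR = length / diameter
AR = 404 / 40
AR = 10.1

10.1


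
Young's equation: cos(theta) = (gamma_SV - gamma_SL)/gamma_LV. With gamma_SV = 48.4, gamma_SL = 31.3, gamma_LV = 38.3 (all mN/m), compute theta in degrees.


cos(theta) = (gamma_SV - gamma_SL) / gamma_LV
cos(theta) = (48.4 - 31.3) / 38.3
cos(theta) = 0.446475
theta = arccos(0.446475) = 63.48 degrees

63.48


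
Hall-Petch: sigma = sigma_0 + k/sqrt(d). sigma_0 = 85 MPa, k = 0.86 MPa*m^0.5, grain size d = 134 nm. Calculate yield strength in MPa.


d = 134 nm = 1.34e-07 m
sqrt(d) = 0.0003660601
Hall-Petch contribution = k / sqrt(d) = 0.86 / 0.0003660601 = 2349.3 MPa
sigma = sigma_0 + k/sqrt(d) = 85 + 2349.3 = 2434.3 MPa

2434.3


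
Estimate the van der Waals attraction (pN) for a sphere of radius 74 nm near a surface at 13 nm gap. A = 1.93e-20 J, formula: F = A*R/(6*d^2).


Convert to SI: R = 74 nm = 7.4e-08 m, d = 13 nm = 1.3e-08 m
F = A * R / (6 * d^2)
F = 1.93e-20 * 7.4e-08 / (6 * (1.3e-08)^2)
F = 1.40848e-12 N = 1.408 pN

1.408


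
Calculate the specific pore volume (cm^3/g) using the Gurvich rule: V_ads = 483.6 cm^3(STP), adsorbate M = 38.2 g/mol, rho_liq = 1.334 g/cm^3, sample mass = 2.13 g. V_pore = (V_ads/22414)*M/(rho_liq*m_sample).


Moles adsorbed n = V_ads / 22414 = 483.6 / 22414 = 2.157580e-02 mol
Liquid volume V_liq = n * M / rho_liq = 2.157580e-02 * 38.2 / 1.334 = 0.61784 cm^3
Specific pore volume V_pore = V_liq / m_sample = 0.61784 / 2.13
V_pore = 0.2901 cm^3/g

0.2901


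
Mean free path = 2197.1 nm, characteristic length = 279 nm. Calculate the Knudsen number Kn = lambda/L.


Knudsen number Kn = lambda / L
Kn = 2197.1 / 279
Kn = 7.8749

7.8749


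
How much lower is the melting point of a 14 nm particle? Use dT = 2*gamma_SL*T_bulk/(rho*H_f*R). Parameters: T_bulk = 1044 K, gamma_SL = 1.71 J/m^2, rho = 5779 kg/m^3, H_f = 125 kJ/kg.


Radius R = 14/2 = 7 nm = 7e-09 m
Convert H_f = 125 kJ/kg = 125000 J/kg
dT = 2 * gamma_SL * T_bulk / (rho * H_f * R)
dT = 2 * 1.71 * 1044 / (5779 * 125000 * 7e-09)
dT = 706.1 K

706.1


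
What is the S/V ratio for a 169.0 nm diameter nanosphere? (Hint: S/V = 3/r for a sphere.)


Radius r = 169.0/2 = 84.5 nm
S/V = 3 / r = 3 / 84.5
S/V = 0.0355 nm^-1

0.0355


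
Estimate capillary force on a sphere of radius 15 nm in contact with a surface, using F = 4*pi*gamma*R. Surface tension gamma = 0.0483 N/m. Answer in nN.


Convert radius: R = 15 nm = 1.5e-08 m
F = 4 * pi * gamma * R
F = 4 * pi * 0.0483 * 1.5e-08
F = 9.10434e-09 N = 9.1043 nN

9.1043


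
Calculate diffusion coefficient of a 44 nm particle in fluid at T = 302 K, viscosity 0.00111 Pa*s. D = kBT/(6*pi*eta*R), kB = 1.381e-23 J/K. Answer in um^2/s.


Radius R = 44/2 = 22 nm = 2.2e-08 m
D = kB*T / (6*pi*eta*R)
D = 1.381e-23 * 302 / (6 * pi * 0.00111 * 2.2e-08)
D = 9.06053e-12 m^2/s = 9.061 um^2/s

9.061


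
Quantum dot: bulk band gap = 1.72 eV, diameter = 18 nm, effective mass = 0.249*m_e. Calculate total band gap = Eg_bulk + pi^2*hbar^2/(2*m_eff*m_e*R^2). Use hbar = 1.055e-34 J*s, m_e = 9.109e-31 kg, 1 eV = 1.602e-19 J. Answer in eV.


Radius R = 18/2 nm = 9e-09 m
Confinement energy dE = pi^2 * hbar^2 / (2 * m_eff * m_e * R^2)
dE = pi^2 * (1.055e-34)^2 / (2 * 0.249 * 9.109e-31 * (9e-09)^2) J, divided by 1.602e-19 J/eV
dE = 0.0187 eV
Total band gap = E_g(bulk) + dE = 1.72 + 0.0187 = 1.7387 eV

1.7387


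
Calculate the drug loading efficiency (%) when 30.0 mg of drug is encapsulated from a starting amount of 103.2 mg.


Drug loading efficiency = (drug loaded / drug initial) * 100
DLE = 30.0 / 103.2 * 100
DLE = 0.2907 * 100
DLE = 29.07%

29.07


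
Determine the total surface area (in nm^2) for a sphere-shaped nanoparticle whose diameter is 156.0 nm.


Radius r = 156.0/2 = 78 nm
Surface area SA = 4 * pi * r^2
SA = 4 * pi * (78)^2
SA = 76453.8 nm^2

76453.8


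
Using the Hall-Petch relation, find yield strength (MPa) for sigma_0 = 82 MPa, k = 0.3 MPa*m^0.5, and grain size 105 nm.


d = 105 nm = 1.05e-07 m
sqrt(d) = 0.000324037
Hall-Petch contribution = k / sqrt(d) = 0.3 / 0.000324037 = 925.8 MPa
sigma = sigma_0 + k/sqrt(d) = 82 + 925.8 = 1007.8 MPa

1007.8


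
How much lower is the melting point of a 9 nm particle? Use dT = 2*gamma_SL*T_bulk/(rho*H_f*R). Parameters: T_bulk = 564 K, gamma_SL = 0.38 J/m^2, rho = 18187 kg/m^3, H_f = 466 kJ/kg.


Radius R = 9/2 = 4.5 nm = 4.5e-09 m
Convert H_f = 466 kJ/kg = 466000 J/kg
dT = 2 * gamma_SL * T_bulk / (rho * H_f * R)
dT = 2 * 0.38 * 564 / (18187 * 466000 * 4.5e-09)
dT = 11.2 K

11.2


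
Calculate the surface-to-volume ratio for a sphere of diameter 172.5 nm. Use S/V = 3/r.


Radius r = 172.5/2 = 86.25 nm
S/V = 3 / r = 3 / 86.25
S/V = 0.0348 nm^-1

0.0348


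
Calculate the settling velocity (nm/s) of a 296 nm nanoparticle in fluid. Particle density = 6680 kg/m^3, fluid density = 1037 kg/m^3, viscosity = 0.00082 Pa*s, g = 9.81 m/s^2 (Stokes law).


Radius R = 296/2 nm = 1.48e-07 m
Density difference = 6680 - 1037 = 5643 kg/m^3
v = 2 * R^2 * (rho_p - rho_f) * g / (9 * eta)
v = 2 * (1.48e-07)^2 * 5643 * 9.81 / (9 * 0.00082)
v = 3.28606e-07 m/s = 328.6065 nm/s

328.6065


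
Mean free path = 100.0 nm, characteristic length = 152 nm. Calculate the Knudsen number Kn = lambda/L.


Knudsen number Kn = lambda / L
Kn = 100.0 / 152
Kn = 0.6579

0.6579


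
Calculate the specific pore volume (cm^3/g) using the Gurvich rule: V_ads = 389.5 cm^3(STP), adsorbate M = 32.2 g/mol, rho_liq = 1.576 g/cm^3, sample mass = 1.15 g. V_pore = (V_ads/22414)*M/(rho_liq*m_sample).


Moles adsorbed n = V_ads / 22414 = 389.5 / 22414 = 1.737753e-02 mol
Liquid volume V_liq = n * M / rho_liq = 1.737753e-02 * 32.2 / 1.576 = 0.35505 cm^3
Specific pore volume V_pore = V_liq / m_sample = 0.35505 / 1.15
V_pore = 0.3087 cm^3/g

0.3087


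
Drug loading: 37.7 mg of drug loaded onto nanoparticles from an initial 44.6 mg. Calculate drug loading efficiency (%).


Drug loading efficiency = (drug loaded / drug initial) * 100
DLE = 37.7 / 44.6 * 100
DLE = 0.8453 * 100
DLE = 84.53%

84.53


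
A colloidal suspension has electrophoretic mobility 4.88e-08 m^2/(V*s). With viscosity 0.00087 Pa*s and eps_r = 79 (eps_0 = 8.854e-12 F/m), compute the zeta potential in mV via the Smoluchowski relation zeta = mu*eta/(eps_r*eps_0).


Smoluchowski equation: zeta = mu * eta / (eps_r * eps_0)
zeta = 4.88e-08 * 0.00087 / (79 * 8.854e-12)
zeta = 0.060698 V = 60.7 mV

60.7


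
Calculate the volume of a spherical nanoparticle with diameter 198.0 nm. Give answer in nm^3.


Radius r = 198.0/2 = 99 nm
Volume V = (4/3) * pi * r^3
V = (4/3) * pi * (99)^3
V = 4064378.95 nm^3

4064378.95


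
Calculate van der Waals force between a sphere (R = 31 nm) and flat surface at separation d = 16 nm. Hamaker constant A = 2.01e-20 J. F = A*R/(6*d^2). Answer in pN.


Convert to SI: R = 31 nm = 3.1e-08 m, d = 16 nm = 1.6e-08 m
F = A * R / (6 * d^2)
F = 2.01e-20 * 3.1e-08 / (6 * (1.6e-08)^2)
F = 4.05664e-13 N = 0.406 pN

0.406


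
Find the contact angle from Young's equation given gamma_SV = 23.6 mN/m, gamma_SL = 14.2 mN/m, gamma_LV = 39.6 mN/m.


cos(theta) = (gamma_SV - gamma_SL) / gamma_LV
cos(theta) = (23.6 - 14.2) / 39.6
cos(theta) = 0.237374
theta = arccos(0.237374) = 76.27 degrees

76.27


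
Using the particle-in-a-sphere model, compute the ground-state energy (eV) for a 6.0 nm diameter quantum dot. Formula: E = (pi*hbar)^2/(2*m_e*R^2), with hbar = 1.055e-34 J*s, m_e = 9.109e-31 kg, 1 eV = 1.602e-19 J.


Radius R = 6.0/2 = 3 nm = 3e-09 m
E = (pi * 1.055e-34)^2 / (2 * 9.109e-31 * (3e-09)^2)
E(J) = 6.69979e-21
E = E(J) / 1.602e-19 = 0.0418 eV

0.0418


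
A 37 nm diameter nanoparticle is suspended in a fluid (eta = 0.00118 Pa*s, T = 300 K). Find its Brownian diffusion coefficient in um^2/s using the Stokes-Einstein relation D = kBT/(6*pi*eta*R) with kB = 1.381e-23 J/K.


Radius R = 37/2 = 18.5 nm = 1.85e-08 m
D = kB*T / (6*pi*eta*R)
D = 1.381e-23 * 300 / (6 * pi * 0.00118 * 1.85e-08)
D = 1.00684e-11 m^2/s = 10.068 um^2/s

10.068


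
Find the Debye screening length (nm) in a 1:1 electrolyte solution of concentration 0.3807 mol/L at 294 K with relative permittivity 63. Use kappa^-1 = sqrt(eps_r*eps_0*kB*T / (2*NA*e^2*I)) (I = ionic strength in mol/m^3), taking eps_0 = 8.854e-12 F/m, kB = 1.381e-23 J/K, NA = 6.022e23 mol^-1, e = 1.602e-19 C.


Ionic strength I = 0.3807 * 1^2 * 1000 = 380.7 mol/m^3
kappa^-1 = sqrt(63 * 8.854e-12 * 1.381e-23 * 294 / (2 * 6.022e23 * (1.602e-19)^2 * 380.7))
kappa^-1 = 0.439 nm

0.439


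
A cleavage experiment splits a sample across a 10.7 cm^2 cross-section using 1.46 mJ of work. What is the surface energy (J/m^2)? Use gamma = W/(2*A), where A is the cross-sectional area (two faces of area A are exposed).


Convert: A = 10.7 cm^2 = 0.00107 m^2, W = 1.46 mJ = 0.00146 J
Cleaving exposes two faces of area A, so total new surface = 2*A and gamma = W / (2*A)
gamma = 0.00146 / (2 * 0.00107)
gamma = 0.682 J/m^2

0.682


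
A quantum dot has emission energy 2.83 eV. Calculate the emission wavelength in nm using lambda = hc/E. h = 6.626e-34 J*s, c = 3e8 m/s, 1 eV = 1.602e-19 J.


Convert energy: E = 2.83 eV = 2.83 * 1.602e-19 = 4.53366e-19 J
lambda = h*c / E = 6.626e-34 * 3e8 / 4.53366e-19
lambda = 4.38454e-07 m = 438.5 nm

438.5


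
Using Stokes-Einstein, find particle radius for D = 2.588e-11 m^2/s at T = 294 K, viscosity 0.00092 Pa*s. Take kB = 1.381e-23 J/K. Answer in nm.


Stokes-Einstein: R = kB*T / (6*pi*eta*D)
R = 1.381e-23 * 294 / (6 * pi * 0.00092 * 2.588e-11)
R = 9.04665e-09 m = 9.05 nm

9.05


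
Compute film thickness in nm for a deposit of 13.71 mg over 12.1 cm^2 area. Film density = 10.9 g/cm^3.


Convert: m = 13.71 mg = 1.3710e-05 kg, A = 12.1 cm^2 = 1.2100e-03 m^2, rho = 10.9 g/cm^3 = 10900 kg/m^3
t = m / (A * rho)
t = 1.3710e-05 / (1.2100e-03 * 10900)
t = 1.0395e-06 m = 1039.5 nm

1039.5


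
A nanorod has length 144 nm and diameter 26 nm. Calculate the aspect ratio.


Aspect ratio AR = length / diameter
AR = 144 / 26
AR = 5.54

5.54


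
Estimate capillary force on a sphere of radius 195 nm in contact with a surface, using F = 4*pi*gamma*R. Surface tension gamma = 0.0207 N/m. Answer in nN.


Convert radius: R = 195 nm = 1.95e-07 m
F = 4 * pi * gamma * R
F = 4 * pi * 0.0207 * 1.95e-07
F = 5.07242e-08 N = 50.7242 nN

50.7242


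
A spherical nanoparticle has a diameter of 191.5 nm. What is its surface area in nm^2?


Radius r = 191.5/2 = 95.75 nm
Surface area SA = 4 * pi * r^2
SA = 4 * pi * (95.75)^2
SA = 115209.27 nm^2

115209.27


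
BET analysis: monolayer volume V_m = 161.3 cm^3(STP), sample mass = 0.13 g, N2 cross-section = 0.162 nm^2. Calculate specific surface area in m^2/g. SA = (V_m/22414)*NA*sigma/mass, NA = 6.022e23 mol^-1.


Number of moles in monolayer = V_m / 22414 = 161.3 / 22414 = 0.0071964
Number of molecules = moles * NA = 0.0071964 * 6.022e23
SA = molecules * sigma / mass
SA = (161.3 / 22414) * 6.022e23 * 0.162e-18 / 0.13
SA = 5400.4 m^2/g

5400.4


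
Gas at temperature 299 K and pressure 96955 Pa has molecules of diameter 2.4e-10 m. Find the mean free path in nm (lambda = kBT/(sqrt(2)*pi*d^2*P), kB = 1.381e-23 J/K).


Mean free path: lambda = kB*T / (sqrt(2) * pi * d^2 * P)
lambda = 1.381e-23 * 299 / (sqrt(2) * pi * (2.4e-10)^2 * 96955)
lambda = 1.66421e-07 m
lambda = 166.42 nm

166.42


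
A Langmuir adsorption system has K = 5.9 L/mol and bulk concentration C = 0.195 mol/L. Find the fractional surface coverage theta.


Langmuir isotherm: theta = K*C / (1 + K*C)
K*C = 5.9 * 0.195 = 1.1505
theta = 1.1505 / (1 + 1.1505) = 1.1505 / 2.1505
theta = 0.535

0.535


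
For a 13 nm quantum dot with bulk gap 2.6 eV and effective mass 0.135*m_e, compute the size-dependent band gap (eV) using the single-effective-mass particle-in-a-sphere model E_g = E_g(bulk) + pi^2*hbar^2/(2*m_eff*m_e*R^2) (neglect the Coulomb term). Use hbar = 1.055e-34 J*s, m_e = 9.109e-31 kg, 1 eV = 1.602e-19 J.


Radius R = 13/2 nm = 6.5e-09 m
Confinement energy dE = pi^2 * hbar^2 / (2 * m_eff * m_e * R^2)
dE = pi^2 * (1.055e-34)^2 / (2 * 0.135 * 9.109e-31 * (6.5e-09)^2) J, divided by 1.602e-19 J/eV
dE = 0.066 eV
Total band gap = E_g(bulk) + dE = 2.6 + 0.066 = 2.666 eV

2.666


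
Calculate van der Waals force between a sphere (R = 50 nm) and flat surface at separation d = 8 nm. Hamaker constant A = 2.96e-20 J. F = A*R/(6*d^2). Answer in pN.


Convert to SI: R = 50 nm = 5e-08 m, d = 8 nm = 8e-09 m
F = A * R / (6 * d^2)
F = 2.96e-20 * 5e-08 / (6 * (8e-09)^2)
F = 3.85417e-12 N = 3.854 pN

3.854


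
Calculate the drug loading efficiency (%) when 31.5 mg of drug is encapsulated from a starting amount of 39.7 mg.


Drug loading efficiency = (drug loaded / drug initial) * 100
DLE = 31.5 / 39.7 * 100
DLE = 0.7935 * 100
DLE = 79.35%

79.35


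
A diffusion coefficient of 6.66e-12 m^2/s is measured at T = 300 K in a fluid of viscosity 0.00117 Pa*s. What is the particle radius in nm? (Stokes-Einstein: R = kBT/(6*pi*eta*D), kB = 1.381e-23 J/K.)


Stokes-Einstein: R = kB*T / (6*pi*eta*D)
R = 1.381e-23 * 300 / (6 * pi * 0.00117 * 6.66e-12)
R = 2.82068e-08 m = 28.21 nm

28.21


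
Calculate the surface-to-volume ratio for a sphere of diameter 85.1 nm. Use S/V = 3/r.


Radius r = 85.1/2 = 42.55 nm
S/V = 3 / r = 3 / 42.55
S/V = 0.0705 nm^-1

0.0705


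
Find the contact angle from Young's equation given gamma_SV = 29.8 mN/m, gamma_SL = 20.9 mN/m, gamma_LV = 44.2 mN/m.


cos(theta) = (gamma_SV - gamma_SL) / gamma_LV
cos(theta) = (29.8 - 20.9) / 44.2
cos(theta) = 0.201357
theta = arccos(0.201357) = 78.38 degrees

78.38


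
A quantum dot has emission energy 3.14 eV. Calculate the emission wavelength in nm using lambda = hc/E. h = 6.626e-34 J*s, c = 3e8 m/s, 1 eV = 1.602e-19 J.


Convert energy: E = 3.14 eV = 3.14 * 1.602e-19 = 5.03028e-19 J
lambda = h*c / E = 6.626e-34 * 3e8 / 5.03028e-19
lambda = 3.95167e-07 m = 395.2 nm

395.2


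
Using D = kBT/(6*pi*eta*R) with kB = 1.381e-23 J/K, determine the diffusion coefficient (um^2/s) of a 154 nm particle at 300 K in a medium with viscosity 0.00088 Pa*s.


Radius R = 154/2 = 77 nm = 7.7e-08 m
D = kB*T / (6*pi*eta*R)
D = 1.381e-23 * 300 / (6 * pi * 0.00088 * 7.7e-08)
D = 3.2437e-12 m^2/s = 3.244 um^2/s

3.244


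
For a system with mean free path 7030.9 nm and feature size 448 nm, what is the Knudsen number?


Knudsen number Kn = lambda / L
Kn = 7030.9 / 448
Kn = 15.694

15.694


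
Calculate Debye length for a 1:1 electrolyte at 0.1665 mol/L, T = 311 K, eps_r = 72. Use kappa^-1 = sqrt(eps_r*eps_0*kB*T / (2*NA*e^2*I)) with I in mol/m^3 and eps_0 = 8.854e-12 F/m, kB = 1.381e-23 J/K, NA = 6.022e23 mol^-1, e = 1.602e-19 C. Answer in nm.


Ionic strength I = 0.1665 * 1^2 * 1000 = 166.5 mol/m^3
kappa^-1 = sqrt(72 * 8.854e-12 * 1.381e-23 * 311 / (2 * 6.022e23 * (1.602e-19)^2 * 166.5))
kappa^-1 = 0.729 nm

0.729


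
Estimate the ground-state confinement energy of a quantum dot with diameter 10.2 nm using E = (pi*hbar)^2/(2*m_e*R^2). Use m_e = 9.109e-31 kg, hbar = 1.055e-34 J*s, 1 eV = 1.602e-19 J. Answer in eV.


Radius R = 10.2/2 = 5.1 nm = 5.1e-09 m
E = (pi * 1.055e-34)^2 / (2 * 9.109e-31 * (5.1e-09)^2)
E(J) = 2.31827e-21
E = E(J) / 1.602e-19 = 0.0145 eV

0.0145


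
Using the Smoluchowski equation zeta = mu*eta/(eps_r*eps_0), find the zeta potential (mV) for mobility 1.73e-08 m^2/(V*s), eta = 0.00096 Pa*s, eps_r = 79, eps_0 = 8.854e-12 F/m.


Smoluchowski equation: zeta = mu * eta / (eps_r * eps_0)
zeta = 1.73e-08 * 0.00096 / (79 * 8.854e-12)
zeta = 0.023744 V = 23.74 mV

23.74


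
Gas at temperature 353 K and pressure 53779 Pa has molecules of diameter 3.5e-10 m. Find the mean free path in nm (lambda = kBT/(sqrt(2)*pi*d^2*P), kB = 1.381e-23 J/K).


Mean free path: lambda = kB*T / (sqrt(2) * pi * d^2 * P)
lambda = 1.381e-23 * 353 / (sqrt(2) * pi * (3.5e-10)^2 * 53779)
lambda = 1.66554e-07 m
lambda = 166.55 nm

166.55


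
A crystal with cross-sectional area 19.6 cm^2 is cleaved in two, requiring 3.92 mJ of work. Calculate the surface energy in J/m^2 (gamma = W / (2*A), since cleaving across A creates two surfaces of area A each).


Convert: A = 19.6 cm^2 = 0.00196 m^2, W = 3.92 mJ = 0.00392 J
Cleaving exposes two faces of area A, so total new surface = 2*A and gamma = W / (2*A)
gamma = 0.00392 / (2 * 0.00196)
gamma = 1.0 J/m^2

1.0


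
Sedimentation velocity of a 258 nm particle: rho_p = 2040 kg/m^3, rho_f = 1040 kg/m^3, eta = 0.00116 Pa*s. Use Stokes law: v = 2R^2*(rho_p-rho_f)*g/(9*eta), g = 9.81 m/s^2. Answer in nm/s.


Radius R = 258/2 nm = 1.29e-07 m
Density difference = 2040 - 1040 = 1000 kg/m^3
v = 2 * R^2 * (rho_p - rho_f) * g / (9 * eta)
v = 2 * (1.29e-07)^2 * 1000 * 9.81 / (9 * 0.00116)
v = 3.12736e-08 m/s = 31.2736 nm/s

31.2736


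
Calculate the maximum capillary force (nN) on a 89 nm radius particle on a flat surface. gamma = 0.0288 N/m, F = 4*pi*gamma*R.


Convert radius: R = 89 nm = 8.9e-08 m
F = 4 * pi * gamma * R
F = 4 * pi * 0.0288 * 8.9e-08
F = 3.22101e-08 N = 32.2101 nN

32.2101


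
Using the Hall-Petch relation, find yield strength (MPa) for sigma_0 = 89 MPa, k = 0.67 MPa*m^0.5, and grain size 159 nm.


d = 159 nm = 1.59e-07 m
sqrt(d) = 0.000398748
Hall-Petch contribution = k / sqrt(d) = 0.67 / 0.000398748 = 1680.3 MPa
sigma = sigma_0 + k/sqrt(d) = 89 + 1680.3 = 1769.3 MPa

1769.3


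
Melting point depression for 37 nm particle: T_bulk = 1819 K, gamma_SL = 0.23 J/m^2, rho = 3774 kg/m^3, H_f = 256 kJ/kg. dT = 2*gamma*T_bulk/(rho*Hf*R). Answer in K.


Radius R = 37/2 = 18.5 nm = 1.85e-08 m
Convert H_f = 256 kJ/kg = 256000 J/kg
dT = 2 * gamma_SL * T_bulk / (rho * H_f * R)
dT = 2 * 0.23 * 1819 / (3774 * 256000 * 1.85e-08)
dT = 46.8 K

46.8


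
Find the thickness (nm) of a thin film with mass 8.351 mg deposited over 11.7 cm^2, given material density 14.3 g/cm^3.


Convert: m = 8.351 mg = 8.3510e-06 kg, A = 11.7 cm^2 = 1.1700e-03 m^2, rho = 14.3 g/cm^3 = 14300 kg/m^3
t = m / (A * rho)
t = 8.3510e-06 / (1.1700e-03 * 14300)
t = 4.9913e-07 m = 499.1 nm

499.1


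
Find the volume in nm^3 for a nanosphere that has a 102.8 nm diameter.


Radius r = 102.8/2 = 51.4 nm
Volume V = (4/3) * pi * r^3
V = (4/3) * pi * (51.4)^3
V = 568824.07 nm^3

568824.07


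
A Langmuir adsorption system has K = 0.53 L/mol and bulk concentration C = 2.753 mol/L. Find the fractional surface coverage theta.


Langmuir isotherm: theta = K*C / (1 + K*C)
K*C = 0.53 * 2.753 = 1.45909
theta = 1.45909 / (1 + 1.45909) = 1.45909 / 2.45909
theta = 0.5933

0.5933


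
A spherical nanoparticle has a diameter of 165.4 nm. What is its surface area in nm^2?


Radius r = 165.4/2 = 82.7 nm
Surface area SA = 4 * pi * r^2
SA = 4 * pi * (82.7)^2
SA = 85945.05 nm^2

85945.05


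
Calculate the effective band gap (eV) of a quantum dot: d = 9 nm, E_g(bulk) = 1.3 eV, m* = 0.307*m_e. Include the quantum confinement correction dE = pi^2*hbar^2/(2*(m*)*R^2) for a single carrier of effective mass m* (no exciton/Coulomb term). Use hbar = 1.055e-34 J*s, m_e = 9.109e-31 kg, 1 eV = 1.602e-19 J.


Radius R = 9/2 nm = 4.5e-09 m
Confinement energy dE = pi^2 * hbar^2 / (2 * m_eff * m_e * R^2)
dE = pi^2 * (1.055e-34)^2 / (2 * 0.307 * 9.109e-31 * (4.5e-09)^2) J, divided by 1.602e-19 J/eV
dE = 0.0605 eV
Total band gap = E_g(bulk) + dE = 1.3 + 0.0605 = 1.3605 eV

1.3605


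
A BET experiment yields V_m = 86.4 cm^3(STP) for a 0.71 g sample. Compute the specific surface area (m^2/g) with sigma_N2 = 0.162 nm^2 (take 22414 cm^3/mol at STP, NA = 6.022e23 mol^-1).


Number of moles in monolayer = V_m / 22414 = 86.4 / 22414 = 0.00385473
Number of molecules = moles * NA = 0.00385473 * 6.022e23
SA = molecules * sigma / mass
SA = (86.4 / 22414) * 6.022e23 * 0.162e-18 / 0.71
SA = 529.7 m^2/g

529.7


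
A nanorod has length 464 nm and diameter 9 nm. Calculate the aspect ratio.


Aspect ratio AR = length / diameter
AR = 464 / 9
AR = 51.56

51.56


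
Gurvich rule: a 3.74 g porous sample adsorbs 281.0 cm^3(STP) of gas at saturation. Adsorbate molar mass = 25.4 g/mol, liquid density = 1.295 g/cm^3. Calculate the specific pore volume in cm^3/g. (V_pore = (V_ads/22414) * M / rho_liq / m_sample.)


Moles adsorbed n = V_ads / 22414 = 281.0 / 22414 = 1.253681e-02 mol
Liquid volume V_liq = n * M / rho_liq = 1.253681e-02 * 25.4 / 1.295 = 0.24590 cm^3
Specific pore volume V_pore = V_liq / m_sample = 0.24590 / 3.74
V_pore = 0.0657 cm^3/g

0.0657


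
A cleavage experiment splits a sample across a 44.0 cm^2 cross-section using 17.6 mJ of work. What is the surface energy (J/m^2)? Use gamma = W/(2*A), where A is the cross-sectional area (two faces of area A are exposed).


Convert: A = 44.0 cm^2 = 0.0044 m^2, W = 17.6 mJ = 0.0176 J
Cleaving exposes two faces of area A, so total new surface = 2*A and gamma = W / (2*A)
gamma = 0.0176 / (2 * 0.0044)
gamma = 2.0 J/m^2

2.0


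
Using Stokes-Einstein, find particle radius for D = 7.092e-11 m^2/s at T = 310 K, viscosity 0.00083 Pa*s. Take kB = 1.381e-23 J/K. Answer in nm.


Stokes-Einstein: R = kB*T / (6*pi*eta*D)
R = 1.381e-23 * 310 / (6 * pi * 0.00083 * 7.092e-11)
R = 3.8584e-09 m = 3.86 nm

3.86


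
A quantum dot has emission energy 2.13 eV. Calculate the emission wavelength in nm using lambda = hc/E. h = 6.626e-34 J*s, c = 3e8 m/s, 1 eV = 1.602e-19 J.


Convert energy: E = 2.13 eV = 2.13 * 1.602e-19 = 3.41226e-19 J
lambda = h*c / E = 6.626e-34 * 3e8 / 3.41226e-19
lambda = 5.82546e-07 m = 582.5 nm

582.5


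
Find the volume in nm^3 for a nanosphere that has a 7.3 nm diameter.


Radius r = 7.3/2 = 3.65 nm
Volume V = (4/3) * pi * r^3
V = (4/3) * pi * (3.65)^3
V = 203.69 nm^3

203.69


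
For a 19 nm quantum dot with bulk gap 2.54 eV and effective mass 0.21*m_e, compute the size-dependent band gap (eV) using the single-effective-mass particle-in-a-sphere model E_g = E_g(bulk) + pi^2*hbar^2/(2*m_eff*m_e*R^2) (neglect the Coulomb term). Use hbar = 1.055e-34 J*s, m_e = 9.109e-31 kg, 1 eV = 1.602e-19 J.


Radius R = 19/2 nm = 9.5e-09 m
Confinement energy dE = pi^2 * hbar^2 / (2 * m_eff * m_e * R^2)
dE = pi^2 * (1.055e-34)^2 / (2 * 0.21 * 9.109e-31 * (9.5e-09)^2) J, divided by 1.602e-19 J/eV
dE = 0.0199 eV
Total band gap = E_g(bulk) + dE = 2.54 + 0.0199 = 2.5599 eV

2.5599


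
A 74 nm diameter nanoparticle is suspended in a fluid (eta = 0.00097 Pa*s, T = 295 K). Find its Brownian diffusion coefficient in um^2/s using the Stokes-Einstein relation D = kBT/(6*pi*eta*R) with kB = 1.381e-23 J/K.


Radius R = 74/2 = 37 nm = 3.7e-08 m
D = kB*T / (6*pi*eta*R)
D = 1.381e-23 * 295 / (6 * pi * 0.00097 * 3.7e-08)
D = 6.02201e-12 m^2/s = 6.022 um^2/s

6.022


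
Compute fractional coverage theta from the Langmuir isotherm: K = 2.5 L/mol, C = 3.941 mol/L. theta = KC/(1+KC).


Langmuir isotherm: theta = K*C / (1 + K*C)
K*C = 2.5 * 3.941 = 9.8525
theta = 9.8525 / (1 + 9.8525) = 9.8525 / 10.8525
theta = 0.9079

0.9079


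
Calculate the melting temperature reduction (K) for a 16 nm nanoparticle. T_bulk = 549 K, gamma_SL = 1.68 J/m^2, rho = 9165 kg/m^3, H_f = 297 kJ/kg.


Radius R = 16/2 = 8 nm = 8e-09 m
Convert H_f = 297 kJ/kg = 297000 J/kg
dT = 2 * gamma_SL * T_bulk / (rho * H_f * R)
dT = 2 * 1.68 * 549 / (9165 * 297000 * 8e-09)
dT = 84.7 K

84.7


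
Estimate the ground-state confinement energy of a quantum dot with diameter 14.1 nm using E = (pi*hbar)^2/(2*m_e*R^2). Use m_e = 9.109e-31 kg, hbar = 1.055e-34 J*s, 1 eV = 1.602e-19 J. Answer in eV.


Radius R = 14.1/2 = 7.05 nm = 7.05e-09 m
E = (pi * 1.055e-34)^2 / (2 * 9.109e-31 * (7.05e-09)^2)
E(J) = 1.21318e-21
E = E(J) / 1.602e-19 = 0.0076 eV

0.0076


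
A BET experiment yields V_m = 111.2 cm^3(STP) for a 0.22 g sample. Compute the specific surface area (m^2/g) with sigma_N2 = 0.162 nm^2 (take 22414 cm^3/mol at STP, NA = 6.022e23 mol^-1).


Number of moles in monolayer = V_m / 22414 = 111.2 / 22414 = 0.00496118
Number of molecules = moles * NA = 0.00496118 * 6.022e23
SA = molecules * sigma / mass
SA = (111.2 / 22414) * 6.022e23 * 0.162e-18 / 0.22
SA = 2200.0 m^2/g

2200.0


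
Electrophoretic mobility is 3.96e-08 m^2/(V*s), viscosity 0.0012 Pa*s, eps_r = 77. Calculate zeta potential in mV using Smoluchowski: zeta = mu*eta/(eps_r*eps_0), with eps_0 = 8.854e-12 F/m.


Smoluchowski equation: zeta = mu * eta / (eps_r * eps_0)
zeta = 3.96e-08 * 0.0012 / (77 * 8.854e-12)
zeta = 0.069702 V = 69.7 mV

69.7


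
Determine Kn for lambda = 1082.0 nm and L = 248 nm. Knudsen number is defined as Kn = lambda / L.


Knudsen number Kn = lambda / L
Kn = 1082.0 / 248
Kn = 4.3629

4.3629


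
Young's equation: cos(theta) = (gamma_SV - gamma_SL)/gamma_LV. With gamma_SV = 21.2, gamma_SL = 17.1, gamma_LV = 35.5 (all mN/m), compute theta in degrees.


cos(theta) = (gamma_SV - gamma_SL) / gamma_LV
cos(theta) = (21.2 - 17.1) / 35.5
cos(theta) = 0.115493
theta = arccos(0.115493) = 83.37 degrees

83.37


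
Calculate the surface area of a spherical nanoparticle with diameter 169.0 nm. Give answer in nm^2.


Radius r = 169.0/2 = 84.5 nm
Surface area SA = 4 * pi * r^2
SA = 4 * pi * (84.5)^2
SA = 89727.03 nm^2

89727.03


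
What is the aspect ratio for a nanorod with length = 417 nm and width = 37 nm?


Aspect ratio AR = length / diameter
AR = 417 / 37
AR = 11.27

11.27


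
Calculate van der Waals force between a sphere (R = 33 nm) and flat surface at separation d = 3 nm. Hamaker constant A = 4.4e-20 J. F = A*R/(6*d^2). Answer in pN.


Convert to SI: R = 33 nm = 3.3e-08 m, d = 3 nm = 3e-09 m
F = A * R / (6 * d^2)
F = 4.4e-20 * 3.3e-08 / (6 * (3e-09)^2)
F = 2.68889e-11 N = 26.889 pN

26.889


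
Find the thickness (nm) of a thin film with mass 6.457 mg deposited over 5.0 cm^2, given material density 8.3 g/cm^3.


Convert: m = 6.457 mg = 6.4570e-06 kg, A = 5.0 cm^2 = 5.0000e-04 m^2, rho = 8.3 g/cm^3 = 8300 kg/m^3
t = m / (A * rho)
t = 6.4570e-06 / (5.0000e-04 * 8300)
t = 1.5559e-06 m = 1555.9 nm

1555.9


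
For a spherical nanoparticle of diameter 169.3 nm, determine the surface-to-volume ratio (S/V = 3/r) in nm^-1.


Radius r = 169.3/2 = 84.65 nm
S/V = 3 / r = 3 / 84.65
S/V = 0.0354 nm^-1

0.0354


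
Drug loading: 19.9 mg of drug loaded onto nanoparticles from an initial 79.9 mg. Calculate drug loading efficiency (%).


Drug loading efficiency = (drug loaded / drug initial) * 100
DLE = 19.9 / 79.9 * 100
DLE = 0.2491 * 100
DLE = 24.91%

24.91


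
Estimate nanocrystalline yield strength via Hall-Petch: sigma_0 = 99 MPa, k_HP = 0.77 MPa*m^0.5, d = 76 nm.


d = 76 nm = 7.6e-08 m
sqrt(d) = 0.000275681
Hall-Petch contribution = k / sqrt(d) = 0.77 / 0.000275681 = 2793.1 MPa
sigma = sigma_0 + k/sqrt(d) = 99 + 2793.1 = 2892.1 MPa

2892.1


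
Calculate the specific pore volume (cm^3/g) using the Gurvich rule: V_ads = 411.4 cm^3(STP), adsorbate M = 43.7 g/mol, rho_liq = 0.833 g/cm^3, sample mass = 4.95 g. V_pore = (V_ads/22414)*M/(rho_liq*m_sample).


Moles adsorbed n = V_ads / 22414 = 411.4 / 22414 = 1.835460e-02 mol
Liquid volume V_liq = n * M / rho_liq = 1.835460e-02 * 43.7 / 0.833 = 0.96290 cm^3
Specific pore volume V_pore = V_liq / m_sample = 0.96290 / 4.95
V_pore = 0.1945 cm^3/g

0.1945


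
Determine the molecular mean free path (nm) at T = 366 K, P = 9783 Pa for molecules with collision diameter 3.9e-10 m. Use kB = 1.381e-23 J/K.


Mean free path: lambda = kB*T / (sqrt(2) * pi * d^2 * P)
lambda = 1.381e-23 * 366 / (sqrt(2) * pi * (3.9e-10)^2 * 9783)
lambda = 7.64555e-07 m
lambda = 764.55 nm

764.55


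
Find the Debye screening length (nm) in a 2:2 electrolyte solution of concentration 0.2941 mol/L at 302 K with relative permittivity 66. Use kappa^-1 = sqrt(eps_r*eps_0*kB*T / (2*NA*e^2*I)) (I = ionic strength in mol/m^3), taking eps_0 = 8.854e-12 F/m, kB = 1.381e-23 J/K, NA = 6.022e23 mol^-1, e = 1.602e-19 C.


Ionic strength I = 0.2941 * 2^2 * 1000 = 1176.4 mol/m^3
kappa^-1 = sqrt(66 * 8.854e-12 * 1.381e-23 * 302 / (2 * 6.022e23 * (1.602e-19)^2 * 1176.4))
kappa^-1 = 0.259 nm

0.259


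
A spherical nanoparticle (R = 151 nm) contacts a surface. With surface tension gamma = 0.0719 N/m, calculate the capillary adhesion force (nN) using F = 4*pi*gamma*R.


Convert radius: R = 151 nm = 1.51e-07 m
F = 4 * pi * gamma * R
F = 4 * pi * 0.0719 * 1.51e-07
F = 1.36432e-07 N = 136.4318 nN

136.4318


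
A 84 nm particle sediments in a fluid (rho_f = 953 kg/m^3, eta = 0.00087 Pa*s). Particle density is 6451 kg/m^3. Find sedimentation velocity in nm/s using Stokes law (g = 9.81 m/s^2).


Radius R = 84/2 nm = 4.2e-08 m
Density difference = 6451 - 953 = 5498 kg/m^3
v = 2 * R^2 * (rho_p - rho_f) * g / (9 * eta)
v = 2 * (4.2e-08)^2 * 5498 * 9.81 / (9 * 0.00087)
v = 2.43019e-08 m/s = 24.3019 nm/s

24.3019


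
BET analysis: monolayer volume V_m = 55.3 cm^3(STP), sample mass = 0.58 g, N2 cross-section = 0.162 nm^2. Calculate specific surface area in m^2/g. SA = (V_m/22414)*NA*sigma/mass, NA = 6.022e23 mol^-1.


Number of moles in monolayer = V_m / 22414 = 55.3 / 22414 = 0.00246721
Number of molecules = moles * NA = 0.00246721 * 6.022e23
SA = molecules * sigma / mass
SA = (55.3 / 22414) * 6.022e23 * 0.162e-18 / 0.58
SA = 415.0 m^2/g

415.0


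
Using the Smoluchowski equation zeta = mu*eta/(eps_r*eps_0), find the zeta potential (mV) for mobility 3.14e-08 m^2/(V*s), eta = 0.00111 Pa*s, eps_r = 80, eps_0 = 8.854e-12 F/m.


Smoluchowski equation: zeta = mu * eta / (eps_r * eps_0)
zeta = 3.14e-08 * 0.00111 / (80 * 8.854e-12)
zeta = 0.049207 V = 49.21 mV

49.21


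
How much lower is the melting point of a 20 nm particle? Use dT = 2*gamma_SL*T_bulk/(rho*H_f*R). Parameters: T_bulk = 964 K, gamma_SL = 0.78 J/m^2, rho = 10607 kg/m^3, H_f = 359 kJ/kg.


Radius R = 20/2 = 10 nm = 1e-08 m
Convert H_f = 359 kJ/kg = 359000 J/kg
dT = 2 * gamma_SL * T_bulk / (rho * H_f * R)
dT = 2 * 0.78 * 964 / (10607 * 359000 * 1e-08)
dT = 39.5 K

39.5


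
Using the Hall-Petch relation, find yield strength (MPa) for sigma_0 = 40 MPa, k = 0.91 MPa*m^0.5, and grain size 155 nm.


d = 155 nm = 1.55e-07 m
sqrt(d) = 0.0003937004
Hall-Petch contribution = k / sqrt(d) = 0.91 / 0.0003937004 = 2311.4 MPa
sigma = sigma_0 + k/sqrt(d) = 40 + 2311.4 = 2351.4 MPa

2351.4


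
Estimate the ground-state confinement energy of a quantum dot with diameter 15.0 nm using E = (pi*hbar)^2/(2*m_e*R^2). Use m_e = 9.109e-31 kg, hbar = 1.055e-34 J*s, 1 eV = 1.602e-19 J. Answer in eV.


Radius R = 15.0/2 = 7.5 nm = 7.5e-09 m
E = (pi * 1.055e-34)^2 / (2 * 9.109e-31 * (7.5e-09)^2)
E(J) = 1.07197e-21
E = E(J) / 1.602e-19 = 0.0067 eV

0.0067


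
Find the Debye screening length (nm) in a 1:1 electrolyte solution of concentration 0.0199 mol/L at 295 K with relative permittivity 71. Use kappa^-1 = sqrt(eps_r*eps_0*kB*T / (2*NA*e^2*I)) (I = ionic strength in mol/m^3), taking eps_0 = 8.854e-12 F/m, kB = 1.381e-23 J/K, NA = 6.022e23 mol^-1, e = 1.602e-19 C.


Ionic strength I = 0.0199 * 1^2 * 1000 = 19.9 mol/m^3
kappa^-1 = sqrt(71 * 8.854e-12 * 1.381e-23 * 295 / (2 * 6.022e23 * (1.602e-19)^2 * 19.9))
kappa^-1 = 2.04 nm

2.04


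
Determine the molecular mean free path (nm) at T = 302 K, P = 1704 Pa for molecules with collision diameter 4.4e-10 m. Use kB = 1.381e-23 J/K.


Mean free path: lambda = kB*T / (sqrt(2) * pi * d^2 * P)
lambda = 1.381e-23 * 302 / (sqrt(2) * pi * (4.4e-10)^2 * 1704)
lambda = 2.84551e-06 m
lambda = 2845.51 nm

2845.51


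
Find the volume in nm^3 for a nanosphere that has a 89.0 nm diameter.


Radius r = 89.0/2 = 44.5 nm
Volume V = (4/3) * pi * r^3
V = (4/3) * pi * (44.5)^3
V = 369120.91 nm^3

369120.91


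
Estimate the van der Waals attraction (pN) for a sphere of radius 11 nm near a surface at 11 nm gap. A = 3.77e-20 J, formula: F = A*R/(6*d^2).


Convert to SI: R = 11 nm = 1.1e-08 m, d = 11 nm = 1.1e-08 m
F = A * R / (6 * d^2)
F = 3.77e-20 * 1.1e-08 / (6 * (1.1e-08)^2)
F = 5.71212e-13 N = 0.571 pN

0.571


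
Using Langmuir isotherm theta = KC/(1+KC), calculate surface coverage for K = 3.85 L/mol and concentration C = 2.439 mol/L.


Langmuir isotherm: theta = K*C / (1 + K*C)
K*C = 3.85 * 2.439 = 9.39015
theta = 9.39015 / (1 + 9.39015) = 9.39015 / 10.39015
theta = 0.9038

0.9038


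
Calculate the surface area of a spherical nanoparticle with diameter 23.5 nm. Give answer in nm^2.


Radius r = 23.5/2 = 11.75 nm
Surface area SA = 4 * pi * r^2
SA = 4 * pi * (11.75)^2
SA = 1734.94 nm^2

1734.94


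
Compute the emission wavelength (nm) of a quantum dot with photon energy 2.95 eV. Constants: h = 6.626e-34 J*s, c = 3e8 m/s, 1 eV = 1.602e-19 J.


Convert energy: E = 2.95 eV = 2.95 * 1.602e-19 = 4.7259e-19 J
lambda = h*c / E = 6.626e-34 * 3e8 / 4.7259e-19
lambda = 4.20618e-07 m = 420.6 nm

420.6


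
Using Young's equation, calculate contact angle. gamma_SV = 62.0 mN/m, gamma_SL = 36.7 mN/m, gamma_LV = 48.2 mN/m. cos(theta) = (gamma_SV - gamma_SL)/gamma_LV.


cos(theta) = (gamma_SV - gamma_SL) / gamma_LV
cos(theta) = (62.0 - 36.7) / 48.2
cos(theta) = 0.524896
theta = arccos(0.524896) = 58.34 degrees

58.34


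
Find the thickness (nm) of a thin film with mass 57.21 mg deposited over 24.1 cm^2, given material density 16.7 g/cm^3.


Convert: m = 57.21 mg = 5.7210e-05 kg, A = 24.1 cm^2 = 2.4100e-03 m^2, rho = 16.7 g/cm^3 = 16700 kg/m^3
t = m / (A * rho)
t = 5.7210e-05 / (2.4100e-03 * 16700)
t = 1.4215e-06 m = 1421.5 nm

1421.5


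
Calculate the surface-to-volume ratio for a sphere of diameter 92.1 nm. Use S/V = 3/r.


Radius r = 92.1/2 = 46.05 nm
S/V = 3 / r = 3 / 46.05
S/V = 0.0651 nm^-1

0.0651


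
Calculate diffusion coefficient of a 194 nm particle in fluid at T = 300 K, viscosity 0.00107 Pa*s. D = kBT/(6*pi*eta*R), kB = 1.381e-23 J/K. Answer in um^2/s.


Radius R = 194/2 = 97 nm = 9.7e-08 m
D = kB*T / (6*pi*eta*R)
D = 1.381e-23 * 300 / (6 * pi * 0.00107 * 9.7e-08)
D = 2.11767e-12 m^2/s = 2.118 um^2/s

2.118


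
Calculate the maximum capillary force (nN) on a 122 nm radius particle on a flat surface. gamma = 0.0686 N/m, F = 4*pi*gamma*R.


Convert radius: R = 122 nm = 1.22e-07 m
F = 4 * pi * gamma * R
F = 4 * pi * 0.0686 * 1.22e-07
F = 1.0517e-07 N = 105.1705 nN

105.1705


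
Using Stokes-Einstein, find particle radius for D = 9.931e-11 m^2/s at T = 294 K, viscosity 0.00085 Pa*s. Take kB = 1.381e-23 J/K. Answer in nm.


Stokes-Einstein: R = kB*T / (6*pi*eta*D)
R = 1.381e-23 * 294 / (6 * pi * 0.00085 * 9.931e-11)
R = 2.55169e-09 m = 2.55 nm

2.55


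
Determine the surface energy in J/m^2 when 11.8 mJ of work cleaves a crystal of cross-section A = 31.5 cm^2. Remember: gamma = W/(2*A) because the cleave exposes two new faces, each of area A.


Convert: A = 31.5 cm^2 = 0.00315 m^2, W = 11.8 mJ = 0.0118 J
Cleaving exposes two faces of area A, so total new surface = 2*A and gamma = W / (2*A)
gamma = 0.0118 / (2 * 0.00315)
gamma = 1.873 J/m^2

1.873


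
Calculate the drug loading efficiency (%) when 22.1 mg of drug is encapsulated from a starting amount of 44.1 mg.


Drug loading efficiency = (drug loaded / drug initial) * 100
DLE = 22.1 / 44.1 * 100
DLE = 0.5011 * 100
DLE = 50.11%

50.11


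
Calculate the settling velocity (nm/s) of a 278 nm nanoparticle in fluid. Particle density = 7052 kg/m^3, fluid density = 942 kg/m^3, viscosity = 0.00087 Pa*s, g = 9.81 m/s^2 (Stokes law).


Radius R = 278/2 nm = 1.39e-07 m
Density difference = 7052 - 942 = 6110 kg/m^3
v = 2 * R^2 * (rho_p - rho_f) * g / (9 * eta)
v = 2 * (1.39e-07)^2 * 6110 * 9.81 / (9 * 0.00087)
v = 2.95807e-07 m/s = 295.8067 nm/s

295.8067


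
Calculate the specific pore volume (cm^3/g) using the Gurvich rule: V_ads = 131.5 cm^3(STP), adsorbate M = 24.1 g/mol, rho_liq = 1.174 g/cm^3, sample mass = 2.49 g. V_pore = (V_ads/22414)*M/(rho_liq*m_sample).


Moles adsorbed n = V_ads / 22414 = 131.5 / 22414 = 5.866869e-03 mol
Liquid volume V_liq = n * M / rho_liq = 5.866869e-03 * 24.1 / 1.174 = 0.12044 cm^3
Specific pore volume V_pore = V_liq / m_sample = 0.12044 / 2.49
V_pore = 0.0484 cm^3/g

0.0484


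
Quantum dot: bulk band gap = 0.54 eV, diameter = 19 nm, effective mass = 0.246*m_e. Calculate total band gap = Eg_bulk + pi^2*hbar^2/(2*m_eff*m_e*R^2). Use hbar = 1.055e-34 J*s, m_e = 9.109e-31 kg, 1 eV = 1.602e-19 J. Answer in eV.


Radius R = 19/2 nm = 9.5e-09 m
Confinement energy dE = pi^2 * hbar^2 / (2 * m_eff * m_e * R^2)
dE = pi^2 * (1.055e-34)^2 / (2 * 0.246 * 9.109e-31 * (9.5e-09)^2) J, divided by 1.602e-19 J/eV
dE = 0.017 eV
Total band gap = E_g(bulk) + dE = 0.54 + 0.017 = 0.557 eV

0.557


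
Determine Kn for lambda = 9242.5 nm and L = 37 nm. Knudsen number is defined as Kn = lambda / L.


Knudsen number Kn = lambda / L
Kn = 9242.5 / 37
Kn = 249.7973

249.7973


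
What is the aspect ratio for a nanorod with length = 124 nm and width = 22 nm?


Aspect ratio AR = length / diameter
AR = 124 / 22
AR = 5.64

5.64


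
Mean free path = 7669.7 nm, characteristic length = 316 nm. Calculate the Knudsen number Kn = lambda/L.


Knudsen number Kn = lambda / L
Kn = 7669.7 / 316
Kn = 24.2712

24.2712


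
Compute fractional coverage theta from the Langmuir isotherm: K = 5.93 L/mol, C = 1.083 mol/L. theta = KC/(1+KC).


Langmuir isotherm: theta = K*C / (1 + K*C)
K*C = 5.93 * 1.083 = 6.42219
theta = 6.42219 / (1 + 6.42219) = 6.42219 / 7.42219
theta = 0.8653

0.8653


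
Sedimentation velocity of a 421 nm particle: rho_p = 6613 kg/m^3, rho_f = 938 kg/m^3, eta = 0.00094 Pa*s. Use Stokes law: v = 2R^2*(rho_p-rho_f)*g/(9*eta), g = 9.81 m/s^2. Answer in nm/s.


Radius R = 421/2 nm = 2.105e-07 m
Density difference = 6613 - 938 = 5675 kg/m^3
v = 2 * R^2 * (rho_p - rho_f) * g / (9 * eta)
v = 2 * (2.105e-07)^2 * 5675 * 9.81 / (9 * 0.00094)
v = 5.83175e-07 m/s = 583.1747 nm/s

583.1747


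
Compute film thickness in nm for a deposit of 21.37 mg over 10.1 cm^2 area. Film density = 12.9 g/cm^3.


Convert: m = 21.37 mg = 2.1370e-05 kg, A = 10.1 cm^2 = 1.0100e-03 m^2, rho = 12.9 g/cm^3 = 12900 kg/m^3
t = m / (A * rho)
t = 2.1370e-05 / (1.0100e-03 * 12900)
t = 1.6402e-06 m = 1640.2 nm

1640.2


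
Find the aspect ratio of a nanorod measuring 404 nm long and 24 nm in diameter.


Aspect ratio AR = length / diameter
AR = 404 / 24
AR = 16.83

16.83


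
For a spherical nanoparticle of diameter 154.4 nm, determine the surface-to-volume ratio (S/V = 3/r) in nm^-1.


Radius r = 154.4/2 = 77.2 nm
S/V = 3 / r = 3 / 77.2
S/V = 0.0389 nm^-1

0.0389


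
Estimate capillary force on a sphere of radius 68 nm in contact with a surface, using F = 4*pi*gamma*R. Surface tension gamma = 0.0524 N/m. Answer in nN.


Convert radius: R = 68 nm = 6.8e-08 m
F = 4 * pi * gamma * R
F = 4 * pi * 0.0524 * 6.8e-08
F = 4.47765e-08 N = 44.7765 nN

44.7765


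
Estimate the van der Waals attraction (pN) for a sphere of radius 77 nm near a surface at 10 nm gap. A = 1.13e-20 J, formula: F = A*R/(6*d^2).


Convert to SI: R = 77 nm = 7.7e-08 m, d = 10 nm = 1e-08 m
F = A * R / (6 * d^2)
F = 1.13e-20 * 7.7e-08 / (6 * (1e-08)^2)
F = 1.45017e-12 N = 1.45 pN

1.45


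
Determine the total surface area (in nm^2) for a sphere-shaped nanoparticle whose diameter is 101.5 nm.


Radius r = 101.5/2 = 50.75 nm
Surface area SA = 4 * pi * r^2
SA = 4 * pi * (50.75)^2
SA = 32365.47 nm^2

32365.47


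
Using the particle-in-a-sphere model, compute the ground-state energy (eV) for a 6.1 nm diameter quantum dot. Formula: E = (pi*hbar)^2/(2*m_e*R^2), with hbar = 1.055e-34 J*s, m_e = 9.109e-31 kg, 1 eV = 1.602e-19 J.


Radius R = 6.1/2 = 3.05 nm = 3.05e-09 m
E = (pi * 1.055e-34)^2 / (2 * 9.109e-31 * (3.05e-09)^2)
E(J) = 6.48193e-21
E = E(J) / 1.602e-19 = 0.0405 eV

0.0405


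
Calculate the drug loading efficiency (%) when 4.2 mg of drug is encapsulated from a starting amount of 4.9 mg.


Drug loading efficiency = (drug loaded / drug initial) * 100
DLE = 4.2 / 4.9 * 100
DLE = 0.8571 * 100
DLE = 85.71%

85.71


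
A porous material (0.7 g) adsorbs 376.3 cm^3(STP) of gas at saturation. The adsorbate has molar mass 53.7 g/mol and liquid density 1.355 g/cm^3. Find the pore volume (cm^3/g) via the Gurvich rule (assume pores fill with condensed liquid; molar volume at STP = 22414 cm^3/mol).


Moles adsorbed n = V_ads / 22414 = 376.3 / 22414 = 1.678861e-02 mol
Liquid volume V_liq = n * M / rho_liq = 1.678861e-02 * 53.7 / 1.355 = 0.66535 cm^3
Specific pore volume V_pore = V_liq / m_sample = 0.66535 / 0.7
V_pore = 0.9505 cm^3/g

0.9505
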